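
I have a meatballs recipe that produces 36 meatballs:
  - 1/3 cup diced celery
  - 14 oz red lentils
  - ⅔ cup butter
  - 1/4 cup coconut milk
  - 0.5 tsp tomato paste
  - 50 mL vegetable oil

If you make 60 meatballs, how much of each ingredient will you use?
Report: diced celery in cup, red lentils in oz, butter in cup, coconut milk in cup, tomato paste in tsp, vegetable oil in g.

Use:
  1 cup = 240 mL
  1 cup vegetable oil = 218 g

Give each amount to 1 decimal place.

Scaling factor: 60/36 = 5/3.
diced celery: 1/3 cup × 5/3 ≈ 0.6 cup
red lentils: 14 oz × 5/3 ≈ 23.3 oz
butter: 2/3 cup × 5/3 ≈ 1.1 cup
coconut milk: 0.25 cup × 5/3 ≈ 0.4 cup
tomato paste: 0.5 tsp × 5/3 ≈ 0.8 tsp
vegetable oil: 50 mL × 5/3 ÷ 240 mL/cup × 218 g/cup ≈ 75.7 g

diced celery: 0.6 cup; red lentils: 23.3 oz; butter: 1.1 cup; coconut milk: 0.4 cup; tomato paste: 0.8 tsp; vegetable oil: 75.7 g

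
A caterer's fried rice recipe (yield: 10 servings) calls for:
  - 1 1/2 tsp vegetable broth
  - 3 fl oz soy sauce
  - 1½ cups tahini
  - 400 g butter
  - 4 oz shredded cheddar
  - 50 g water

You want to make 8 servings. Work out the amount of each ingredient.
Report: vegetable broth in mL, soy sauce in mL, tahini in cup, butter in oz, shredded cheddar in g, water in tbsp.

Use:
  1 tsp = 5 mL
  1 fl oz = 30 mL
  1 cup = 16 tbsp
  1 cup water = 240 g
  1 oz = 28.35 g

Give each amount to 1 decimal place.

Scaling factor: 8/10 = 4/5 = 0.8.
vegetable broth: 1.5 tsp × 4/5 × 5 mL/tsp = 6.0 mL
soy sauce: 3 fl oz × 4/5 × 30 mL/fl oz = 72.0 mL
tahini: 1.5 cup × 4/5 = 1.2 cup
butter: 400 g × 4/5 ÷ 28.35 g/oz ≈ 11.3 oz
shredded cheddar: 4 oz × 4/5 × 28.35 g/oz ≈ 90.7 g
water: 50 g × 4/5 ÷ 240 g/cup × 16 tbsp/cup ≈ 2.7 tbsp

vegetable broth: 6.0 mL; soy sauce: 72.0 mL; tahini: 1.2 cup; butter: 11.3 oz; shredded cheddar: 90.7 g; water: 2.7 tbsp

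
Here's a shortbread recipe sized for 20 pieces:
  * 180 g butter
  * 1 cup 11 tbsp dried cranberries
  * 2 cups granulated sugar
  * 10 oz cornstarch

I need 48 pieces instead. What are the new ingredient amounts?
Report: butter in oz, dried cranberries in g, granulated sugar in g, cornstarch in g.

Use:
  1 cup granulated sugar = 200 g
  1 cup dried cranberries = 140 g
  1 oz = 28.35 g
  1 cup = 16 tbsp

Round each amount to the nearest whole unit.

Scaling factor: 48/20 = 12/5 = 2.4.
butter: 180 g × 12/5 ÷ 28.35 g/oz ≈ 15 oz
dried cranberries: (1 cup + 11 tbsp = 1.6875 cup) × 12/5 × 140 g/cup = 567 g
granulated sugar: 2 cup × 12/5 × 200 g/cup = 960 g
cornstarch: 10 oz × 12/5 × 28.35 g/oz ≈ 680 g

butter: 15 oz; dried cranberries: 567 g; granulated sugar: 960 g; cornstarch: 680 g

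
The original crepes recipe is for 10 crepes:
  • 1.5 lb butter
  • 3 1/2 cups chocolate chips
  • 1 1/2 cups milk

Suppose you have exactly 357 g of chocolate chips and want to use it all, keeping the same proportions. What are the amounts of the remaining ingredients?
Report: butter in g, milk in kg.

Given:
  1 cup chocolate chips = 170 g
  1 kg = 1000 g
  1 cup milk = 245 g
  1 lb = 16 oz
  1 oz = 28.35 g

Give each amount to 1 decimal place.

The original recipe has 595 g of chocolate chips, so the scaling factor is 357 ÷ 595 = 3/5 = 0.6.
butter: 1.5 lb × 3/5 × 16 oz/lb × 28.35 g/oz ≈ 408.2 g
milk: 1.5 cup × 3/5 × 245 g/cup ÷ 1000 g/kg ≈ 0.2 kg

butter: 408.2 g; milk: 0.2 kg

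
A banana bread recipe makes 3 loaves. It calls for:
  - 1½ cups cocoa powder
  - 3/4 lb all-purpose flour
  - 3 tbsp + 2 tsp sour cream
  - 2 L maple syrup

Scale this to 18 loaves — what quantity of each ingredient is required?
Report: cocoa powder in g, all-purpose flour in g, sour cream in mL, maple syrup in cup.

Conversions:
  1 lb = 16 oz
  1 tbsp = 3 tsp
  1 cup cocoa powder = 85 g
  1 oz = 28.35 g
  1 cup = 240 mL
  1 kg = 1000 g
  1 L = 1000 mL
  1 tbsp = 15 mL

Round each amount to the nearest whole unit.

cocoa powder: 765 g; all-purpose flour: 2041 g; sour cream: 330 mL; maple syrup: 50 cup

Scaling factor: 18/3 = 6.
cocoa powder: 1.5 cup × 6 × 85 g/cup = 765 g
all-purpose flour: 0.75 lb × 6 × 16 oz/lb × 28.35 g/oz ≈ 2041 g
sour cream: (3 tbsp + 2 tsp = 11/3 tbsp) × 6 × 15 mL/tbsp = 330 mL
maple syrup: 2 L × 6 × 1000 mL/L ÷ 240 mL/cup = 50 cup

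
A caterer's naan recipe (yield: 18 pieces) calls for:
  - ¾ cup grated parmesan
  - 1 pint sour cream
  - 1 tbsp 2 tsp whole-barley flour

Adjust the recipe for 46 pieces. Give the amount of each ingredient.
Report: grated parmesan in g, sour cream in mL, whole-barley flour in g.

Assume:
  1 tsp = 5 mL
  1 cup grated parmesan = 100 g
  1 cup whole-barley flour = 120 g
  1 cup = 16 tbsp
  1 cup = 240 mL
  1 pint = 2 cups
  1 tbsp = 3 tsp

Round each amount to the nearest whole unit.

grated parmesan: 192 g; sour cream: 1227 mL; whole-barley flour: 32 g

Scaling factor: 46/18 = 23/9.
grated parmesan: 0.75 cup × 23/9 × 100 g/cup ≈ 192 g
sour cream: 1 pint × 23/9 × 2 cup/pint × 240 mL/cup ≈ 1227 mL
whole-barley flour: (1 tbsp + 2 tsp = 5/3 tbsp) × 23/9 ÷ 16 tbsp/cup × 120 g/cup ≈ 32 g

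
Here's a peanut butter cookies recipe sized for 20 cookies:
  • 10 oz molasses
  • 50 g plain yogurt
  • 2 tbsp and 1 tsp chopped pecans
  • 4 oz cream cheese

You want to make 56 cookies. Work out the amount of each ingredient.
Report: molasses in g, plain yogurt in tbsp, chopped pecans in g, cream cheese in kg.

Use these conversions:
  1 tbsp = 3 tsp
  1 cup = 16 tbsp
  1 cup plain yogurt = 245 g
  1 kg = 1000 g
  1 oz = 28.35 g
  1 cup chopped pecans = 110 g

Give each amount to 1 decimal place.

Scaling factor: 56/20 = 14/5 = 2.8.
molasses: 10 oz × 14/5 × 28.35 g/oz = 793.8 g
plain yogurt: 50 g × 14/5 ÷ 245 g/cup × 16 tbsp/cup ≈ 9.1 tbsp
chopped pecans: (2 tbsp + 1 tsp = 7/3 tbsp) × 14/5 ÷ 16 tbsp/cup × 110 g/cup ≈ 44.9 g
cream cheese: 4 oz × 14/5 × 28.35 g/oz ÷ 1000 g/kg ≈ 0.3 kg

molasses: 793.8 g; plain yogurt: 9.1 tbsp; chopped pecans: 44.9 g; cream cheese: 0.3 kg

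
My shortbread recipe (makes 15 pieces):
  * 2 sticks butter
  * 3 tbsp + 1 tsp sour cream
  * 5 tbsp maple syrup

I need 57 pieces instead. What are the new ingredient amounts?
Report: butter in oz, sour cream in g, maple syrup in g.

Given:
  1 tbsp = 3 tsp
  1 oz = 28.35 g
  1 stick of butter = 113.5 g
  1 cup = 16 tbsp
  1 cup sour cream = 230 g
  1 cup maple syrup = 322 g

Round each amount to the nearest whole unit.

butter: 30 oz; sour cream: 182 g; maple syrup: 382 g

Scaling factor: 57/15 = 19/5 = 3.8.
butter: 2 stick × 19/5 × 113.5 g/stick ÷ 28.35 g/oz ≈ 30 oz
sour cream: (3 tbsp + 1 tsp = 10/3 tbsp) × 19/5 ÷ 16 tbsp/cup × 230 g/cup ≈ 182 g
maple syrup: 5 tbsp × 19/5 ÷ 16 tbsp/cup × 322 g/cup ≈ 382 g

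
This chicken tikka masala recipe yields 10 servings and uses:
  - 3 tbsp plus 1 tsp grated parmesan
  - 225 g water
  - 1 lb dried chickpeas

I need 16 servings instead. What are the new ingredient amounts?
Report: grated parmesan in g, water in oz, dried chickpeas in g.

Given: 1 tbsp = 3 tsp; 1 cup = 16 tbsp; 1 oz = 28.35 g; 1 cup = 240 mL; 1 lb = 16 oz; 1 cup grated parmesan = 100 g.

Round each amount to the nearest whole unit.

grated parmesan: 33 g; water: 13 oz; dried chickpeas: 726 g

Scaling factor: 16/10 = 8/5 = 1.6.
grated parmesan: (3 tbsp + 1 tsp = 10/3 tbsp) × 8/5 ÷ 16 tbsp/cup × 100 g/cup ≈ 33 g
water: 225 g × 8/5 ÷ 28.35 g/oz ≈ 13 oz
dried chickpeas: 1 lb × 8/5 × 16 oz/lb × 28.35 g/oz ≈ 726 g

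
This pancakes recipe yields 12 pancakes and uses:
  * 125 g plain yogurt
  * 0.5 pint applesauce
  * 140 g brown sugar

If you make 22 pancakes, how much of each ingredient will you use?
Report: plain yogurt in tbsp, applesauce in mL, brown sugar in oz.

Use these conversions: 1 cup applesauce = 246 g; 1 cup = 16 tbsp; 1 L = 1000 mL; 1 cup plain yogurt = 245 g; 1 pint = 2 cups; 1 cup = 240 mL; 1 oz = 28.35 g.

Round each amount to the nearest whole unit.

Scaling factor: 22/12 = 11/6.
plain yogurt: 125 g × 11/6 ÷ 245 g/cup × 16 tbsp/cup ≈ 15 tbsp
applesauce: 0.5 pint × 11/6 × 2 cup/pint × 240 mL/cup = 440 mL
brown sugar: 140 g × 11/6 ÷ 28.35 g/oz ≈ 9 oz

plain yogurt: 15 tbsp; applesauce: 440 mL; brown sugar: 9 oz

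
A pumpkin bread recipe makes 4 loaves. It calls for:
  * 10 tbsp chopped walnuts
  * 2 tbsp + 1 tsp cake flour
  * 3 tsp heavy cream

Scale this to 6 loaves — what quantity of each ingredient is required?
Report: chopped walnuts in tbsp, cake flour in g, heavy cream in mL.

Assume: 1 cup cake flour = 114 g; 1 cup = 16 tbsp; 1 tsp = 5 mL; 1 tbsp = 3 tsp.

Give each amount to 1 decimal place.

Scaling factor: 6/4 = 3/2 = 1.5.
chopped walnuts: 10 tbsp × 3/2 = 15.0 tbsp
cake flour: (2 tbsp + 1 tsp = 7/3 tbsp) × 3/2 ÷ 16 tbsp/cup × 114 g/cup ≈ 24.9 g
heavy cream: 3 tsp × 3/2 × 5 mL/tsp = 22.5 mL

chopped walnuts: 15.0 tbsp; cake flour: 24.9 g; heavy cream: 22.5 mL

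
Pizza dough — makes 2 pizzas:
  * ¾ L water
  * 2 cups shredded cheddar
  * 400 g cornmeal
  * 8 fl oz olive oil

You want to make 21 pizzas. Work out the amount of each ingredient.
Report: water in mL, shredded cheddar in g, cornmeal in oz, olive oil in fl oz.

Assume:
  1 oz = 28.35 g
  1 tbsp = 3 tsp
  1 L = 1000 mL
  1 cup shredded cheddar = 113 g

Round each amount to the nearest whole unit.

water: 7875 mL; shredded cheddar: 2373 g; cornmeal: 148 oz; olive oil: 84 fl oz

Scaling factor: 21/2 = 10.5.
water: 0.75 L × 21/2 × 1000 mL/L = 7875 mL
shredded cheddar: 2 cup × 21/2 × 113 g/cup = 2373 g
cornmeal: 400 g × 21/2 ÷ 28.35 g/oz ≈ 148 oz
olive oil: 8 fl oz × 21/2 = 84 fl oz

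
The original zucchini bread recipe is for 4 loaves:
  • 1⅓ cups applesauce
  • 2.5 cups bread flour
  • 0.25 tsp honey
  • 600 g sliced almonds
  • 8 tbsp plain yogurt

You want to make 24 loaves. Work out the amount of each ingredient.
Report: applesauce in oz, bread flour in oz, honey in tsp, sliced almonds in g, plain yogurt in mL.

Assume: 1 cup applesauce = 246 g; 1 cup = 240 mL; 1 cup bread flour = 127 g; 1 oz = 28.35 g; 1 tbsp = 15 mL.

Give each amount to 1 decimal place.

Scaling factor: 24/4 = 6.
applesauce: 4/3 cup × 6 × 246 g/cup ÷ 28.35 g/oz ≈ 69.4 oz
bread flour: 2.5 cup × 6 × 127 g/cup ÷ 28.35 g/oz ≈ 67.2 oz
honey: 0.25 tsp × 6 = 1.5 tsp
sliced almonds: 600 g × 6 = 3600.0 g
plain yogurt: 8 tbsp × 6 × 15 mL/tbsp = 720.0 mL

applesauce: 69.4 oz; bread flour: 67.2 oz; honey: 1.5 tsp; sliced almonds: 3600.0 g; plain yogurt: 720.0 mL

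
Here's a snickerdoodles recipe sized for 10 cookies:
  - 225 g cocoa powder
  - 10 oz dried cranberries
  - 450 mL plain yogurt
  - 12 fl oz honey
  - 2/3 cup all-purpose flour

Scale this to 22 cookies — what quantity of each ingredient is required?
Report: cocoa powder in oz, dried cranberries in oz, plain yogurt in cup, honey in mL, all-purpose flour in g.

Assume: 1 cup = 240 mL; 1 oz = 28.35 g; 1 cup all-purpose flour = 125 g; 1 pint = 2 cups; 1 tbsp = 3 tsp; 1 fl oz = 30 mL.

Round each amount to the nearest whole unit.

Scaling factor: 22/10 = 11/5 = 2.2.
cocoa powder: 225 g × 11/5 ÷ 28.35 g/oz ≈ 17 oz
dried cranberries: 10 oz × 11/5 = 22 oz
plain yogurt: 450 mL × 11/5 ÷ 240 mL/cup ≈ 4 cup
honey: 12 fl oz × 11/5 × 30 mL/fl oz = 792 mL
all-purpose flour: 2/3 cup × 11/5 × 125 g/cup ≈ 183 g

cocoa powder: 17 oz; dried cranberries: 22 oz; plain yogurt: 4 cup; honey: 792 mL; all-purpose flour: 183 g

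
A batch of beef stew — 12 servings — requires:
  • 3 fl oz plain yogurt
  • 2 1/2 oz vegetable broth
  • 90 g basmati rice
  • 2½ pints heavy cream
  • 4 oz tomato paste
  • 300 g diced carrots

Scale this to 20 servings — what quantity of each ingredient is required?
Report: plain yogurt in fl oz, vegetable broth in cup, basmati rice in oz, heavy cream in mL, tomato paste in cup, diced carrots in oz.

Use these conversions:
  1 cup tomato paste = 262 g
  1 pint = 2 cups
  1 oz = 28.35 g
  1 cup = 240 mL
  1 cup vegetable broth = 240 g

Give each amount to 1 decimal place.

Scaling factor: 20/12 = 5/3.
plain yogurt: 3 fl oz × 5/3 = 5.0 fl oz
vegetable broth: 2.5 oz × 5/3 × 28.35 g/oz ÷ 240 g/cup ≈ 0.5 cup
basmati rice: 90 g × 5/3 ÷ 28.35 g/oz ≈ 5.3 oz
heavy cream: 2.5 pint × 5/3 × 2 cup/pint × 240 mL/cup = 2000.0 mL
tomato paste: 4 oz × 5/3 × 28.35 g/oz ÷ 262 g/cup ≈ 0.7 cup
diced carrots: 300 g × 5/3 ÷ 28.35 g/oz ≈ 17.6 oz

plain yogurt: 5.0 fl oz; vegetable broth: 0.5 cup; basmati rice: 5.3 oz; heavy cream: 2000.0 mL; tomato paste: 0.7 cup; diced carrots: 17.6 oz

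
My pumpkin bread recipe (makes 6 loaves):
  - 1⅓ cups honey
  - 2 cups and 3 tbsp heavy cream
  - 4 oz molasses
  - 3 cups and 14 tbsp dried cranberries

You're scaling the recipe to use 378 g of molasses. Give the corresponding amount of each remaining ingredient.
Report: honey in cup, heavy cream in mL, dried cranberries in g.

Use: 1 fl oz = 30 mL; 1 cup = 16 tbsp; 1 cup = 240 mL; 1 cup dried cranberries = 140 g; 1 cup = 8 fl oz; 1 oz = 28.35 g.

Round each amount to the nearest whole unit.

The original recipe has 113.4 g of molasses, so the scaling factor is 378 ÷ 113.4 = 10/3.
honey: 4/3 cup × 10/3 ≈ 4 cup
heavy cream: (2 cup + 3 tbsp = 2.1875 cup) × 10/3 × 240 mL/cup = 1750 mL
dried cranberries: (3 cup + 14 tbsp = 3.875 cup) × 10/3 × 140 g/cup ≈ 1808 g

honey: 4 cup; heavy cream: 1750 mL; dried cranberries: 1808 g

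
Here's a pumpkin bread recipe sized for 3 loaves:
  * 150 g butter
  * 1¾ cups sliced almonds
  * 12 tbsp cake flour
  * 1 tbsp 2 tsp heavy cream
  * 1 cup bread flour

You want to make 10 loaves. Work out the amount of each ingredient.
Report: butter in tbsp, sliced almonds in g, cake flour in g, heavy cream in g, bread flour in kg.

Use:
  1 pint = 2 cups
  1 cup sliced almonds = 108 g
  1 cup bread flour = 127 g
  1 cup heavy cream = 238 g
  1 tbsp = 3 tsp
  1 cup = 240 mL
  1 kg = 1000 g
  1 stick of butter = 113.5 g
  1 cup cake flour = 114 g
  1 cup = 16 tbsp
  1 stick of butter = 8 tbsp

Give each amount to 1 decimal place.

Scaling factor: 10/3.
butter: 150 g × 10/3 ÷ 113.5 g/stick × 8 tbsp/stick ≈ 35.2 tbsp
sliced almonds: 1.75 cup × 10/3 × 108 g/cup = 630.0 g
cake flour: 12 tbsp × 10/3 ÷ 16 tbsp/cup × 114 g/cup = 285.0 g
heavy cream: (1 tbsp + 2 tsp = 5/3 tbsp) × 10/3 ÷ 16 tbsp/cup × 238 g/cup ≈ 82.6 g
bread flour: 1 cup × 10/3 × 127 g/cup ÷ 1000 g/kg ≈ 0.4 kg

butter: 35.2 tbsp; sliced almonds: 630.0 g; cake flour: 285.0 g; heavy cream: 82.6 g; bread flour: 0.4 kg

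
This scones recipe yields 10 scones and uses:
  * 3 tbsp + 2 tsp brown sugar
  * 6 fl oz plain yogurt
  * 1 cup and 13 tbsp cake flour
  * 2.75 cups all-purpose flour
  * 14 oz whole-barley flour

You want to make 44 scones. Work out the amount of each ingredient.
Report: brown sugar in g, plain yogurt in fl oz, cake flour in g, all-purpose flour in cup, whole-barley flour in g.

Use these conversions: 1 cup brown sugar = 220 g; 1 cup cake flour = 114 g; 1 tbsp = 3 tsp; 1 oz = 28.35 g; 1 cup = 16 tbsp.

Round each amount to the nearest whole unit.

brown sugar: 222 g; plain yogurt: 26 fl oz; cake flour: 909 g; all-purpose flour: 12 cup; whole-barley flour: 1746 g

Scaling factor: 44/10 = 22/5 = 4.4.
brown sugar: (3 tbsp + 2 tsp = 11/3 tbsp) × 22/5 ÷ 16 tbsp/cup × 220 g/cup ≈ 222 g
plain yogurt: 6 fl oz × 22/5 ≈ 26 fl oz
cake flour: (1 cup + 13 tbsp = 1.8125 cup) × 22/5 × 114 g/cup ≈ 909 g
all-purpose flour: 2.75 cup × 22/5 ≈ 12 cup
whole-barley flour: 14 oz × 22/5 × 28.35 g/oz ≈ 1746 g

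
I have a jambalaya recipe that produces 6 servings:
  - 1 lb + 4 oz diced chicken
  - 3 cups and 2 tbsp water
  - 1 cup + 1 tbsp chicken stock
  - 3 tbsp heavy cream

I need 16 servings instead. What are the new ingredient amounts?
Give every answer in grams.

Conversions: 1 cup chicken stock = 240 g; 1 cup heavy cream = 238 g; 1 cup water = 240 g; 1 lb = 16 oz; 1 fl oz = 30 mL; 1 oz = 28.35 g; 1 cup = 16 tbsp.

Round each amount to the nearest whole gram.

Scaling factor: 16/6 = 8/3.
diced chicken: (1 lb + 4 oz = 1.25 lb) × 8/3 × 16 oz/lb × 28.35 g/oz = 1512 g
water: (3 cup + 2 tbsp = 3.125 cup) × 8/3 × 240 g/cup = 2000 g
chicken stock: (1 cup + 1 tbsp = 1.0625 cup) × 8/3 × 240 g/cup = 680 g
heavy cream: 3 tbsp × 8/3 ÷ 16 tbsp/cup × 238 g/cup = 119 g

diced chicken: 1512 g; water: 2000 g; chicken stock: 680 g; heavy cream: 119 g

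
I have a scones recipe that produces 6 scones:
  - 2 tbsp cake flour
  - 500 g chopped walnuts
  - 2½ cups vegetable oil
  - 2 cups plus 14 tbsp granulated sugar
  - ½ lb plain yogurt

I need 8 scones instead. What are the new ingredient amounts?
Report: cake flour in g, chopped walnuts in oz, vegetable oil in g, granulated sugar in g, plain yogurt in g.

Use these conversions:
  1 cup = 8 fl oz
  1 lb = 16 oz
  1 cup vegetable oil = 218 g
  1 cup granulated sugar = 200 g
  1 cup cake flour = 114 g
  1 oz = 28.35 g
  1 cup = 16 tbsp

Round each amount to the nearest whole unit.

cake flour: 19 g; chopped walnuts: 24 oz; vegetable oil: 727 g; granulated sugar: 767 g; plain yogurt: 302 g

Scaling factor: 8/6 = 4/3.
cake flour: 2 tbsp × 4/3 ÷ 16 tbsp/cup × 114 g/cup = 19 g
chopped walnuts: 500 g × 4/3 ÷ 28.35 g/oz ≈ 24 oz
vegetable oil: 2.5 cup × 4/3 × 218 g/cup ≈ 727 g
granulated sugar: (2 cup + 14 tbsp = 2.875 cup) × 4/3 × 200 g/cup ≈ 767 g
plain yogurt: 0.5 lb × 4/3 × 16 oz/lb × 28.35 g/oz ≈ 302 g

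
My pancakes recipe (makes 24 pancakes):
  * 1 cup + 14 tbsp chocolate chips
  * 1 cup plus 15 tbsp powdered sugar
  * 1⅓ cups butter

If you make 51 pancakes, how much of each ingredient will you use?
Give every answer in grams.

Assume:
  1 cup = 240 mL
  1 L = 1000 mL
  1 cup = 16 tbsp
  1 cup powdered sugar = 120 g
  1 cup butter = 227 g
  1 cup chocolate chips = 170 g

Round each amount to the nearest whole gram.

Scaling factor: 51/24 = 17/8 = 2.125.
chocolate chips: (1 cup + 14 tbsp = 1.875 cup) × 17/8 × 170 g/cup ≈ 677 g
powdered sugar: (1 cup + 15 tbsp = 1.9375 cup) × 17/8 × 120 g/cup ≈ 494 g
butter: 4/3 cup × 17/8 × 227 g/cup ≈ 643 g

chocolate chips: 677 g; powdered sugar: 494 g; butter: 643 g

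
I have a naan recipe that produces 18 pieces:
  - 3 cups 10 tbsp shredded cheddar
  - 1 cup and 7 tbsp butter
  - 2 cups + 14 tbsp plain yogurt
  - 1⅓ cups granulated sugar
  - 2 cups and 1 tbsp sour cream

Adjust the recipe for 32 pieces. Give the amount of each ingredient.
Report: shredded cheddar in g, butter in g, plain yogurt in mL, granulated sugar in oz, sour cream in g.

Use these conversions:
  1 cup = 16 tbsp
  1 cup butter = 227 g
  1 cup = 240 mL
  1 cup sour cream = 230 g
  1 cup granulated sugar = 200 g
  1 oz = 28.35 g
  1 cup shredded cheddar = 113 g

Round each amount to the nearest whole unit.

shredded cheddar: 728 g; butter: 580 g; plain yogurt: 1227 mL; granulated sugar: 17 oz; sour cream: 843 g

Scaling factor: 32/18 = 16/9.
shredded cheddar: (3 cup + 10 tbsp = 3.625 cup) × 16/9 × 113 g/cup ≈ 728 g
butter: (1 cup + 7 tbsp = 1.4375 cup) × 16/9 × 227 g/cup ≈ 580 g
plain yogurt: (2 cup + 14 tbsp = 2.875 cup) × 16/9 × 240 mL/cup ≈ 1227 mL
granulated sugar: 4/3 cup × 16/9 × 200 g/cup ÷ 28.35 g/oz ≈ 17 oz
sour cream: (2 cup + 1 tbsp = 2.0625 cup) × 16/9 × 230 g/cup ≈ 843 g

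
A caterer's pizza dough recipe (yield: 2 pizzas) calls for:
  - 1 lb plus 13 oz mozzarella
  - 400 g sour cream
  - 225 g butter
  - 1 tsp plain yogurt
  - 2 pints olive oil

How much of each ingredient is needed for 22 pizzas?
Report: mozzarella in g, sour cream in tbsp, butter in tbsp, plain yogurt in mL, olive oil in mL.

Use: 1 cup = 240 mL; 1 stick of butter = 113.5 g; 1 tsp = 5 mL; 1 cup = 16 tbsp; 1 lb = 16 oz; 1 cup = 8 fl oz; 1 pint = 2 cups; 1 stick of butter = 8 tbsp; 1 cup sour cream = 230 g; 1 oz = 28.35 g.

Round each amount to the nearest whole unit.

mozzarella: 9044 g; sour cream: 306 tbsp; butter: 174 tbsp; plain yogurt: 55 mL; olive oil: 10560 mL

Scaling factor: 22/2 = 11.
mozzarella: (1 lb + 13 oz = 1.8125 lb) × 11 × 16 oz/lb × 28.35 g/oz ≈ 9044 g
sour cream: 400 g × 11 ÷ 230 g/cup × 16 tbsp/cup ≈ 306 tbsp
butter: 225 g × 11 ÷ 113.5 g/stick × 8 tbsp/stick ≈ 174 tbsp
plain yogurt: 1 tsp × 11 × 5 mL/tsp = 55 mL
olive oil: 2 pint × 11 × 2 cup/pint × 240 mL/cup = 10560 mL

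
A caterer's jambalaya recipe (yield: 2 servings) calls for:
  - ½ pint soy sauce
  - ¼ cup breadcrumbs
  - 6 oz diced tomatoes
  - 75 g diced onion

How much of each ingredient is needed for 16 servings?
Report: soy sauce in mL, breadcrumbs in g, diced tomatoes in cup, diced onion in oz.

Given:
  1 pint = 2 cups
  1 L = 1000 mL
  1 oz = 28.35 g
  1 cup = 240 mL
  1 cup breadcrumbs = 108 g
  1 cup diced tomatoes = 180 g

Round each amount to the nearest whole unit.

soy sauce: 1920 mL; breadcrumbs: 216 g; diced tomatoes: 8 cup; diced onion: 21 oz

Scaling factor: 16/2 = 8.
soy sauce: 0.5 pint × 8 × 2 cup/pint × 240 mL/cup = 1920 mL
breadcrumbs: 0.25 cup × 8 × 108 g/cup = 216 g
diced tomatoes: 6 oz × 8 × 28.35 g/oz ÷ 180 g/cup ≈ 8 cup
diced onion: 75 g × 8 ÷ 28.35 g/oz ≈ 21 oz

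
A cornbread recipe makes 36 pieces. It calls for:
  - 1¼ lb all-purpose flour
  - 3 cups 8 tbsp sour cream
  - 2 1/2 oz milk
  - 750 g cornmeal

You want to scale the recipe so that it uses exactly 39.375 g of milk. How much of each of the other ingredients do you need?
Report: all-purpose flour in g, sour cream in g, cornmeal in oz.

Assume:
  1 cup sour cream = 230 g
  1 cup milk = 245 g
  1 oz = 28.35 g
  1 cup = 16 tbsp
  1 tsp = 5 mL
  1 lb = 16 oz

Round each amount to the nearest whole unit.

The original recipe has 70.875 g of milk, so the scaling factor is 39.375 ÷ 70.875 = 5/9.
all-purpose flour: 1.25 lb × 5/9 × 16 oz/lb × 28.35 g/oz = 315 g
sour cream: (3 cup + 8 tbsp = 3.5 cup) × 5/9 × 230 g/cup ≈ 447 g
cornmeal: 750 g × 5/9 ÷ 28.35 g/oz ≈ 15 oz

all-purpose flour: 315 g; sour cream: 447 g; cornmeal: 15 oz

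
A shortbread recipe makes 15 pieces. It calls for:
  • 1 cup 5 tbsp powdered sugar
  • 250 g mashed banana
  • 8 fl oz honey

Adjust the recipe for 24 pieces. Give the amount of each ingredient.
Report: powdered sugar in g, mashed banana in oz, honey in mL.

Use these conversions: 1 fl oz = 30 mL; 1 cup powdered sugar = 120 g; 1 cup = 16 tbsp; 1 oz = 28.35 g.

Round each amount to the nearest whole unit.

powdered sugar: 252 g; mashed banana: 14 oz; honey: 384 mL

Scaling factor: 24/15 = 8/5 = 1.6.
powdered sugar: (1 cup + 5 tbsp = 1.3125 cup) × 8/5 × 120 g/cup = 252 g
mashed banana: 250 g × 8/5 ÷ 28.35 g/oz ≈ 14 oz
honey: 8 fl oz × 8/5 × 30 mL/fl oz = 384 mL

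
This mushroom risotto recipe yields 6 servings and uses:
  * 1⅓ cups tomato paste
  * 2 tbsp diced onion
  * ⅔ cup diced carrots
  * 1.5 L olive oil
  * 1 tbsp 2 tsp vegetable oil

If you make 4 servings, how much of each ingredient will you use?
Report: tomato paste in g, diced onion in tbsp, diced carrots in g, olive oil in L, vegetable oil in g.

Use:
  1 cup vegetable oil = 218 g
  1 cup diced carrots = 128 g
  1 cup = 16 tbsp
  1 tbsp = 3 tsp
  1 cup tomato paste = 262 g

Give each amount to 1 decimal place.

Scaling factor: 4/6 = 2/3.
tomato paste: 4/3 cup × 2/3 × 262 g/cup ≈ 232.9 g
diced onion: 2 tbsp × 2/3 ≈ 1.3 tbsp
diced carrots: 2/3 cup × 2/3 × 128 g/cup ≈ 56.9 g
olive oil: 1.5 L × 2/3 = 1.0 L
vegetable oil: (1 tbsp + 2 tsp = 5/3 tbsp) × 2/3 ÷ 16 tbsp/cup × 218 g/cup ≈ 15.1 g

tomato paste: 232.9 g; diced onion: 1.3 tbsp; diced carrots: 56.9 g; olive oil: 1.0 L; vegetable oil: 15.1 g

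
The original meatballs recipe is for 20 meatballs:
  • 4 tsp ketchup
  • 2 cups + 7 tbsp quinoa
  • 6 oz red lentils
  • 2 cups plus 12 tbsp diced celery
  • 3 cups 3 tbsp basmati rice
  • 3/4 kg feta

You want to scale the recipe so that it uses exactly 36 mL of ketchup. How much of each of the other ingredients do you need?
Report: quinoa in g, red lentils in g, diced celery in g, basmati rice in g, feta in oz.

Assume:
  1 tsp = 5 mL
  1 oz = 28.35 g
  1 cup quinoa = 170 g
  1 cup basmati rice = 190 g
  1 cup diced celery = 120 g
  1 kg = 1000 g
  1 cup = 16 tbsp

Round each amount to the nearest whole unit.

The original recipe has 20 mL of ketchup, so the scaling factor is 36 ÷ 20 = 9/5 = 1.8.
quinoa: (2 cup + 7 tbsp = 2.4375 cup) × 9/5 × 170 g/cup ≈ 746 g
red lentils: 6 oz × 9/5 × 28.35 g/oz ≈ 306 g
diced celery: (2 cup + 12 tbsp = 2.75 cup) × 9/5 × 120 g/cup = 594 g
basmati rice: (3 cup + 3 tbsp = 3.1875 cup) × 9/5 × 190 g/cup ≈ 1090 g
feta: 0.75 kg × 9/5 × 1000 g/kg ÷ 28.35 g/oz ≈ 48 oz

quinoa: 746 g; red lentils: 306 g; diced celery: 594 g; basmati rice: 1090 g; feta: 48 oz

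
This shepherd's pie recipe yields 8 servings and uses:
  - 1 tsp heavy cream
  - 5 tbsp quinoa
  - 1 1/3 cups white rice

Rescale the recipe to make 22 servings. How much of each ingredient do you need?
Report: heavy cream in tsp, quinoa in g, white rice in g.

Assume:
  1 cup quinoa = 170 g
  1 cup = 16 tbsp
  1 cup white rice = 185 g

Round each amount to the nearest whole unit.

heavy cream: 3 tsp; quinoa: 146 g; white rice: 678 g

Scaling factor: 22/8 = 11/4 = 2.75.
heavy cream: 1 tsp × 11/4 ≈ 3 tsp
quinoa: 5 tbsp × 11/4 ÷ 16 tbsp/cup × 170 g/cup ≈ 146 g
white rice: 4/3 cup × 11/4 × 185 g/cup ≈ 678 g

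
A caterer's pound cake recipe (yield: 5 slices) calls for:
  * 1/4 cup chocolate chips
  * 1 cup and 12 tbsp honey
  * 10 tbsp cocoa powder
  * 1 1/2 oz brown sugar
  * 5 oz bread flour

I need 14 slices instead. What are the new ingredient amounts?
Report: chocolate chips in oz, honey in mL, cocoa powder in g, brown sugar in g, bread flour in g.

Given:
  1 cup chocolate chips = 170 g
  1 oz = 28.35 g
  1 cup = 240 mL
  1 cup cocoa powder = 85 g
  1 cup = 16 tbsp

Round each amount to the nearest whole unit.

Scaling factor: 14/5 = 2.8.
chocolate chips: 0.25 cup × 14/5 × 170 g/cup ÷ 28.35 g/oz ≈ 4 oz
honey: (1 cup + 12 tbsp = 1.75 cup) × 14/5 × 240 mL/cup = 1176 mL
cocoa powder: 10 tbsp × 14/5 ÷ 16 tbsp/cup × 85 g/cup ≈ 149 g
brown sugar: 1.5 oz × 14/5 × 28.35 g/oz ≈ 119 g
bread flour: 5 oz × 14/5 × 28.35 g/oz ≈ 397 g

chocolate chips: 4 oz; honey: 1176 mL; cocoa powder: 149 g; brown sugar: 119 g; bread flour: 397 g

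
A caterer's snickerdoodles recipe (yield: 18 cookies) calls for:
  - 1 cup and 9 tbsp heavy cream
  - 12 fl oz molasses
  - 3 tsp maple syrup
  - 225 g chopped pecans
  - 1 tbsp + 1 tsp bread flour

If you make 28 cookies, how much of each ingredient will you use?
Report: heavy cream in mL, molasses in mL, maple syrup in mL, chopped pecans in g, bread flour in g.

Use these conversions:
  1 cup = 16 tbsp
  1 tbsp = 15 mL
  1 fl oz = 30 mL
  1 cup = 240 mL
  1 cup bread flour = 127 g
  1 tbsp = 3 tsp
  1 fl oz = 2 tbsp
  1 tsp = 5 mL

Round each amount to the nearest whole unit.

Scaling factor: 28/18 = 14/9.
heavy cream: (1 cup + 9 tbsp = 1.5625 cup) × 14/9 × 240 mL/cup ≈ 583 mL
molasses: 12 fl oz × 14/9 × 30 mL/fl oz = 560 mL
maple syrup: 3 tsp × 14/9 × 5 mL/tsp ≈ 23 mL
chopped pecans: 225 g × 14/9 = 350 g
bread flour: (1 tbsp + 1 tsp = 4/3 tbsp) × 14/9 ÷ 16 tbsp/cup × 127 g/cup ≈ 16 g

heavy cream: 583 mL; molasses: 560 mL; maple syrup: 23 mL; chopped pecans: 350 g; bread flour: 16 g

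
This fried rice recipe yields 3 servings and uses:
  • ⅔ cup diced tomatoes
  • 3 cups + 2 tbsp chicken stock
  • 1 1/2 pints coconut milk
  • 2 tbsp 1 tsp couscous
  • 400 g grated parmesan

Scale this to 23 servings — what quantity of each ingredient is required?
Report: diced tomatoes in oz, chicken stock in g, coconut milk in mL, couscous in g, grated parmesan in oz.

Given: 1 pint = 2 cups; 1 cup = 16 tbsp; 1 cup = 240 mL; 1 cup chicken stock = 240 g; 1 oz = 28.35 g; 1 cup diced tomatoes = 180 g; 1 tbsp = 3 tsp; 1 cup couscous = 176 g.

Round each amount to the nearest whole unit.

Scaling factor: 23/3.
diced tomatoes: 2/3 cup × 23/3 × 180 g/cup ÷ 28.35 g/oz ≈ 32 oz
chicken stock: (3 cup + 2 tbsp = 3.125 cup) × 23/3 × 240 g/cup = 5750 g
coconut milk: 1.5 pint × 23/3 × 2 cup/pint × 240 mL/cup = 5520 mL
couscous: (2 tbsp + 1 tsp = 7/3 tbsp) × 23/3 ÷ 16 tbsp/cup × 176 g/cup ≈ 197 g
grated parmesan: 400 g × 23/3 ÷ 28.35 g/oz ≈ 108 oz

diced tomatoes: 32 oz; chicken stock: 5750 g; coconut milk: 5520 mL; couscous: 197 g; grated parmesan: 108 oz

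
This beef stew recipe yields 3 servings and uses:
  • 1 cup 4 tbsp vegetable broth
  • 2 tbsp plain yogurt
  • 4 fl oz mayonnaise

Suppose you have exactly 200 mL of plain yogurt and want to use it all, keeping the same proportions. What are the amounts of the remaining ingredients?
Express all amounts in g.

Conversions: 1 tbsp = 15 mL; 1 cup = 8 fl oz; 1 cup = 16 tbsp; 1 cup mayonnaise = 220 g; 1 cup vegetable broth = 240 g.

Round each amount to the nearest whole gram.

The original recipe has 30 mL of plain yogurt, so the scaling factor is 200 ÷ 30 = 20/3.
vegetable broth: (1 cup + 4 tbsp = 1.25 cup) × 20/3 × 240 g/cup = 2000 g
mayonnaise: 4 fl oz × 20/3 ÷ 8 fl oz/cup × 220 g/cup ≈ 733 g

vegetable broth: 2000 g; mayonnaise: 733 g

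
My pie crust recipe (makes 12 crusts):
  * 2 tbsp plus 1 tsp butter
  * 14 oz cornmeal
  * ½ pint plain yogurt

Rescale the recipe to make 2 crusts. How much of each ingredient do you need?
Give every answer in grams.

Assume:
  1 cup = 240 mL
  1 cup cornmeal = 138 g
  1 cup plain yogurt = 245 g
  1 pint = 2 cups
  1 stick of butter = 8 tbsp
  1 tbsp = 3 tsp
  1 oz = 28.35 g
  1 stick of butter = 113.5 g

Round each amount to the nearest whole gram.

butter: 6 g; cornmeal: 66 g; plain yogurt: 41 g

Scaling factor: 2/12 = 1/6.
butter: (2 tbsp + 1 tsp = 7/3 tbsp) × 1/6 ÷ 8 tbsp/stick × 113.5 g/stick ≈ 6 g
cornmeal: 14 oz × 1/6 × 28.35 g/oz ≈ 66 g
plain yogurt: 0.5 pint × 1/6 × 2 cup/pint × 245 g/cup ≈ 41 g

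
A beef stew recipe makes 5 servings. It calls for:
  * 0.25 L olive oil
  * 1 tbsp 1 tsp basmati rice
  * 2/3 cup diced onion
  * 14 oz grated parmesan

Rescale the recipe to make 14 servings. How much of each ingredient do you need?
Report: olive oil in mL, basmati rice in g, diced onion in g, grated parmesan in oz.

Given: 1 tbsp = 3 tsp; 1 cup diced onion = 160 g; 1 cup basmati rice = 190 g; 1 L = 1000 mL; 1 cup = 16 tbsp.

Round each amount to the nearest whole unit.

Scaling factor: 14/5 = 2.8.
olive oil: 0.25 L × 14/5 × 1000 mL/L = 700 mL
basmati rice: (1 tbsp + 1 tsp = 4/3 tbsp) × 14/5 ÷ 16 tbsp/cup × 190 g/cup ≈ 44 g
diced onion: 2/3 cup × 14/5 × 160 g/cup ≈ 299 g
grated parmesan: 14 oz × 14/5 ≈ 39 oz

olive oil: 700 mL; basmati rice: 44 g; diced onion: 299 g; grated parmesan: 39 oz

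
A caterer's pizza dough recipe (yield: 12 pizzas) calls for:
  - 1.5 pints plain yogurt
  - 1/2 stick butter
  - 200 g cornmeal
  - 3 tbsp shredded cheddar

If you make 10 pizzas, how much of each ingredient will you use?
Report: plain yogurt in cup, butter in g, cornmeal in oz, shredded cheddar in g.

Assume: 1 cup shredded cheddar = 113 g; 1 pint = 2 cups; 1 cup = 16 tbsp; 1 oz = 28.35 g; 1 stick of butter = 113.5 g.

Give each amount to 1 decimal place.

plain yogurt: 2.5 cup; butter: 47.3 g; cornmeal: 5.9 oz; shredded cheddar: 17.7 g

Scaling factor: 10/12 = 5/6.
plain yogurt: 1.5 pint × 5/6 × 2 cup/pint = 2.5 cup
butter: 0.5 stick × 5/6 × 113.5 g/stick ≈ 47.3 g
cornmeal: 200 g × 5/6 ÷ 28.35 g/oz ≈ 5.9 oz
shredded cheddar: 3 tbsp × 5/6 ÷ 16 tbsp/cup × 113 g/cup ≈ 17.7 g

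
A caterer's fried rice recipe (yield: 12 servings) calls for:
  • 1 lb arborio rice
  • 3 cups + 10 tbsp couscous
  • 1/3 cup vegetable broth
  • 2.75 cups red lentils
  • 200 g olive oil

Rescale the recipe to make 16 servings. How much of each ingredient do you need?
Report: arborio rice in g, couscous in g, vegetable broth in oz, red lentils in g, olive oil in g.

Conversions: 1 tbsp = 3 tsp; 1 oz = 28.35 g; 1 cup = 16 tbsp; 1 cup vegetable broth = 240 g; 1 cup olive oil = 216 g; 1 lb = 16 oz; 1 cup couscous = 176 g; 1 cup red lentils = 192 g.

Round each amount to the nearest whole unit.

Scaling factor: 16/12 = 4/3.
arborio rice: 1 lb × 4/3 × 16 oz/lb × 28.35 g/oz ≈ 605 g
couscous: (3 cup + 10 tbsp = 3.625 cup) × 4/3 × 176 g/cup ≈ 851 g
vegetable broth: 1/3 cup × 4/3 × 240 g/cup ÷ 28.35 g/oz ≈ 4 oz
red lentils: 2.75 cup × 4/3 × 192 g/cup = 704 g
olive oil: 200 g × 4/3 ≈ 267 g

arborio rice: 605 g; couscous: 851 g; vegetable broth: 4 oz; red lentils: 704 g; olive oil: 267 g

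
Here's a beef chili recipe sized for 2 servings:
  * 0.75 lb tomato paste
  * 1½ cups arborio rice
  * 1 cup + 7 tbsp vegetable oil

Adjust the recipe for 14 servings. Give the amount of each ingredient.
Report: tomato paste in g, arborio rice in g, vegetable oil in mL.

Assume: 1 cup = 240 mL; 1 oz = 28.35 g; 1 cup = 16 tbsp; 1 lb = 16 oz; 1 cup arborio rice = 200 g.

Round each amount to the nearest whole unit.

tomato paste: 2381 g; arborio rice: 2100 g; vegetable oil: 2415 mL

Scaling factor: 14/2 = 7.
tomato paste: 0.75 lb × 7 × 16 oz/lb × 28.35 g/oz ≈ 2381 g
arborio rice: 1.5 cup × 7 × 200 g/cup = 2100 g
vegetable oil: (1 cup + 7 tbsp = 1.4375 cup) × 7 × 240 mL/cup = 2415 mL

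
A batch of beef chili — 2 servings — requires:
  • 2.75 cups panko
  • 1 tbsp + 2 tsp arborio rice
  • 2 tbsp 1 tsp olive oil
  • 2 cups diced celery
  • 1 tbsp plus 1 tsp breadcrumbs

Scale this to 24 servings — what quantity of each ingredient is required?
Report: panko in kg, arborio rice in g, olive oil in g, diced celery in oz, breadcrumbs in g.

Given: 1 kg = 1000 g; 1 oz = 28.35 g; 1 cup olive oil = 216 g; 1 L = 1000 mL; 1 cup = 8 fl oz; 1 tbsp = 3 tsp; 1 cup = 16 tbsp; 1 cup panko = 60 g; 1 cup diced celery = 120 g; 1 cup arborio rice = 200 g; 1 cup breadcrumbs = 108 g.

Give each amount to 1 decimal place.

Scaling factor: 24/2 = 12.
panko: 2.75 cup × 12 × 60 g/cup ÷ 1000 g/kg ≈ 2.0 kg
arborio rice: (1 tbsp + 2 tsp = 5/3 tbsp) × 12 ÷ 16 tbsp/cup × 200 g/cup = 250.0 g
olive oil: (2 tbsp + 1 tsp = 7/3 tbsp) × 12 ÷ 16 tbsp/cup × 216 g/cup = 378.0 g
diced celery: 2 cup × 12 × 120 g/cup ÷ 28.35 g/oz ≈ 101.6 oz
breadcrumbs: (1 tbsp + 1 tsp = 4/3 tbsp) × 12 ÷ 16 tbsp/cup × 108 g/cup = 108.0 g

panko: 2.0 kg; arborio rice: 250.0 g; olive oil: 378.0 g; diced celery: 101.6 oz; breadcrumbs: 108.0 g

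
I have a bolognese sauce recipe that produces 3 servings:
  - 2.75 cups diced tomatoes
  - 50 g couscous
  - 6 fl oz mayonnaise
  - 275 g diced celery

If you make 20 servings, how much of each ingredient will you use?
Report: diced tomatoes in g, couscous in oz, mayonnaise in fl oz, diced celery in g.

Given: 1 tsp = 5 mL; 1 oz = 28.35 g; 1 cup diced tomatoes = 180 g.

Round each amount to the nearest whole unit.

diced tomatoes: 3300 g; couscous: 12 oz; mayonnaise: 40 fl oz; diced celery: 1833 g

Scaling factor: 20/3.
diced tomatoes: 2.75 cup × 20/3 × 180 g/cup = 3300 g
couscous: 50 g × 20/3 ÷ 28.35 g/oz ≈ 12 oz
mayonnaise: 6 fl oz × 20/3 = 40 fl oz
diced celery: 275 g × 20/3 ≈ 1833 g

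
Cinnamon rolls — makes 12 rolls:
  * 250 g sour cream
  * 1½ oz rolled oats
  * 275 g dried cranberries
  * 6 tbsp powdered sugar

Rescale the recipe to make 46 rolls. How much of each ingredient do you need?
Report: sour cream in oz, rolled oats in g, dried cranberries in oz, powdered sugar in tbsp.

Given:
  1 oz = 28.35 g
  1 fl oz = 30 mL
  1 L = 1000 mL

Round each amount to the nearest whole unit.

sour cream: 34 oz; rolled oats: 163 g; dried cranberries: 37 oz; powdered sugar: 23 tbsp

Scaling factor: 46/12 = 23/6.
sour cream: 250 g × 23/6 ÷ 28.35 g/oz ≈ 34 oz
rolled oats: 1.5 oz × 23/6 × 28.35 g/oz ≈ 163 g
dried cranberries: 275 g × 23/6 ÷ 28.35 g/oz ≈ 37 oz
powdered sugar: 6 tbsp × 23/6 = 23 tbsp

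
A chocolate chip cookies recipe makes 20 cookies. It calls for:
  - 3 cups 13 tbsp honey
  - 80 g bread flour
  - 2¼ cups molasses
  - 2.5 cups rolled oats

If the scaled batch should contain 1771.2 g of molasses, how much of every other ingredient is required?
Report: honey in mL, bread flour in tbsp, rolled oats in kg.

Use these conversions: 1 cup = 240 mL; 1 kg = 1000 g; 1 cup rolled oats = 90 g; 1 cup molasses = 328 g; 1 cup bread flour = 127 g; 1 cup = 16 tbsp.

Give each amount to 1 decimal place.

honey: 2196.0 mL; bread flour: 24.2 tbsp; rolled oats: 0.5 kg

The original recipe has 738 g of molasses, so the scaling factor is 1771.2 ÷ 738 = 12/5 = 2.4.
honey: (3 cup + 13 tbsp = 3.8125 cup) × 12/5 × 240 mL/cup = 2196.0 mL
bread flour: 80 g × 12/5 ÷ 127 g/cup × 16 tbsp/cup ≈ 24.2 tbsp
rolled oats: 2.5 cup × 12/5 × 90 g/cup ÷ 1000 g/kg ≈ 0.5 kg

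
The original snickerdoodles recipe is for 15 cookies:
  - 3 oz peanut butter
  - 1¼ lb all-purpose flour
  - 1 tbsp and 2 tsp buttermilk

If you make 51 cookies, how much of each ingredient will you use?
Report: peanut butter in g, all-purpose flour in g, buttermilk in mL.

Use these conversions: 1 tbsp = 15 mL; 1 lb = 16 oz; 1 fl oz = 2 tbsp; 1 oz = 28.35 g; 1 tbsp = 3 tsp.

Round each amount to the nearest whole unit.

peanut butter: 289 g; all-purpose flour: 1928 g; buttermilk: 85 mL

Scaling factor: 51/15 = 17/5 = 3.4.
peanut butter: 3 oz × 17/5 × 28.35 g/oz ≈ 289 g
all-purpose flour: 1.25 lb × 17/5 × 16 oz/lb × 28.35 g/oz ≈ 1928 g
buttermilk: (1 tbsp + 2 tsp = 5/3 tbsp) × 17/5 × 15 mL/tbsp = 85 mL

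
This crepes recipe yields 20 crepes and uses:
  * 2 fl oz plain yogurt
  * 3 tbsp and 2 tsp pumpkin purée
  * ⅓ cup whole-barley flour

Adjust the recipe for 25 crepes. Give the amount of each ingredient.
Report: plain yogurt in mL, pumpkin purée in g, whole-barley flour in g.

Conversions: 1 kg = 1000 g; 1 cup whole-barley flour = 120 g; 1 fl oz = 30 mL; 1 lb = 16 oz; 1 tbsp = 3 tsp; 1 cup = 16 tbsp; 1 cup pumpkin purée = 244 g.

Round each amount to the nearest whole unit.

plain yogurt: 75 mL; pumpkin purée: 70 g; whole-barley flour: 50 g

Scaling factor: 25/20 = 5/4 = 1.25.
plain yogurt: 2 fl oz × 5/4 × 30 mL/fl oz = 75 mL
pumpkin purée: (3 tbsp + 2 tsp = 11/3 tbsp) × 5/4 ÷ 16 tbsp/cup × 244 g/cup ≈ 70 g
whole-barley flour: 1/3 cup × 5/4 × 120 g/cup = 50 g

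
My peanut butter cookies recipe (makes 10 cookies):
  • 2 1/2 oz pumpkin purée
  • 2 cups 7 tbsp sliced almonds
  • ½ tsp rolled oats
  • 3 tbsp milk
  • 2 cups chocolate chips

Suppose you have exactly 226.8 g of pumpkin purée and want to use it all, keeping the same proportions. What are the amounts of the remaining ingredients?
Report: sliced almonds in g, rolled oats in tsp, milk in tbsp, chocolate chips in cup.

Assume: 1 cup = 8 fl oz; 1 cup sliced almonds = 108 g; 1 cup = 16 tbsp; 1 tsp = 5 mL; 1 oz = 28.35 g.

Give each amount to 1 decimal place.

The original recipe has 70.875 g of pumpkin purée, so the scaling factor is 226.8 ÷ 70.875 = 16/5 = 3.2.
sliced almonds: (2 cup + 7 tbsp = 2.4375 cup) × 16/5 × 108 g/cup = 842.4 g
rolled oats: 0.5 tsp × 16/5 = 1.6 tsp
milk: 3 tbsp × 16/5 = 9.6 tbsp
chocolate chips: 2 cup × 16/5 = 6.4 cup

sliced almonds: 842.4 g; rolled oats: 1.6 tsp; milk: 9.6 tbsp; chocolate chips: 6.4 cup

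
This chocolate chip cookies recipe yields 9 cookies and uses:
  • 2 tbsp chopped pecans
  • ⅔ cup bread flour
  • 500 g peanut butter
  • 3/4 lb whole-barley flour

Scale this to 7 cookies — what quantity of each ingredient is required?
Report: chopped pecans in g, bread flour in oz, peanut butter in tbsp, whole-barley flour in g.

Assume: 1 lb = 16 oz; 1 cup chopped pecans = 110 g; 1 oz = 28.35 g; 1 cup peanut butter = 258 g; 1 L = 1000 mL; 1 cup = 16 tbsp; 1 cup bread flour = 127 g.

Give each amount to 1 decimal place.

chopped pecans: 10.7 g; bread flour: 2.3 oz; peanut butter: 24.1 tbsp; whole-barley flour: 264.6 g

Scaling factor: 7/9.
chopped pecans: 2 tbsp × 7/9 ÷ 16 tbsp/cup × 110 g/cup ≈ 10.7 g
bread flour: 2/3 cup × 7/9 × 127 g/cup ÷ 28.35 g/oz ≈ 2.3 oz
peanut butter: 500 g × 7/9 ÷ 258 g/cup × 16 tbsp/cup ≈ 24.1 tbsp
whole-barley flour: 0.75 lb × 7/9 × 16 oz/lb × 28.35 g/oz = 264.6 g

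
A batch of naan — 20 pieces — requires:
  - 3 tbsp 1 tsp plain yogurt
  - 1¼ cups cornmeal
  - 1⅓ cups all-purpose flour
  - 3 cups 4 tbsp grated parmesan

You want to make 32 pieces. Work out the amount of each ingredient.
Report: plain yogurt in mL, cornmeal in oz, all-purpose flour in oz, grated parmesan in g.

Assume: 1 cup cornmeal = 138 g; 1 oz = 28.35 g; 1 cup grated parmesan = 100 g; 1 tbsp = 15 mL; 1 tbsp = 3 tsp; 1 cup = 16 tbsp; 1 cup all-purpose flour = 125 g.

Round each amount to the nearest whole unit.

Scaling factor: 32/20 = 8/5 = 1.6.
plain yogurt: (3 tbsp + 1 tsp = 10/3 tbsp) × 8/5 × 15 mL/tbsp = 80 mL
cornmeal: 1.25 cup × 8/5 × 138 g/cup ÷ 28.35 g/oz ≈ 10 oz
all-purpose flour: 4/3 cup × 8/5 × 125 g/cup ÷ 28.35 g/oz ≈ 9 oz
grated parmesan: (3 cup + 4 tbsp = 3.25 cup) × 8/5 × 100 g/cup = 520 g

plain yogurt: 80 mL; cornmeal: 10 oz; all-purpose flour: 9 oz; grated parmesan: 520 g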